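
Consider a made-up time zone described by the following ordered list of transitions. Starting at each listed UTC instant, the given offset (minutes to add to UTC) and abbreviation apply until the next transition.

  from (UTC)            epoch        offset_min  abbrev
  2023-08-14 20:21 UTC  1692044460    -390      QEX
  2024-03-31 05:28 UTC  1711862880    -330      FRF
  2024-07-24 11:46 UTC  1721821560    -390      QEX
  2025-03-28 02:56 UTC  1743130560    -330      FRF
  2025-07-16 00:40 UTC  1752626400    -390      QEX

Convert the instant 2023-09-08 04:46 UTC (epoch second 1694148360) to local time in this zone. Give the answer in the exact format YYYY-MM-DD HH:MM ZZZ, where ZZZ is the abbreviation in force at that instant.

2023-09-07 22:16 QEX

Query: 2023-09-08 04:46 UTC
Rule 1/5 (QEX, -06:30): 2023-08-14 20:21 UTC ≤ query < 2024-03-31 05:28 UTC
4·60 + 46 - 390 = -104 min
-104 = -1·1440 + 1336; 1336 = 22·60 + 16 → 22:16, 2023-09-08 - 1 day = 2023-09-07
→ 2023-09-07 22:16 QEX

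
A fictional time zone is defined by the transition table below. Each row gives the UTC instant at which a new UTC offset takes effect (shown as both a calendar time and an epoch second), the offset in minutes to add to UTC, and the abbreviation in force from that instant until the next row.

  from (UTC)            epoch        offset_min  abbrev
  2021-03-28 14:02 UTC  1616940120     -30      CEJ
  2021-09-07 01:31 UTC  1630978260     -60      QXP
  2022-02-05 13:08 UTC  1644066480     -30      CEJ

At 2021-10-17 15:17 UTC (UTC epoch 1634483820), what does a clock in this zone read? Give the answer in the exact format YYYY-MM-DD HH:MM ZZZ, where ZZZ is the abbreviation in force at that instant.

Query: 2021-10-17 15:17 UTC
Rule 2/3 (QXP, -01:00): 2021-09-07 01:31 UTC ≤ query < 2022-02-05 13:08 UTC
15·60 + 17 - 60 = 857 min
857 = 0·1440 + 857; 857 = 14·60 + 17 → 14:17, same day
→ 2021-10-17 14:17 QXP

2021-10-17 14:17 QXP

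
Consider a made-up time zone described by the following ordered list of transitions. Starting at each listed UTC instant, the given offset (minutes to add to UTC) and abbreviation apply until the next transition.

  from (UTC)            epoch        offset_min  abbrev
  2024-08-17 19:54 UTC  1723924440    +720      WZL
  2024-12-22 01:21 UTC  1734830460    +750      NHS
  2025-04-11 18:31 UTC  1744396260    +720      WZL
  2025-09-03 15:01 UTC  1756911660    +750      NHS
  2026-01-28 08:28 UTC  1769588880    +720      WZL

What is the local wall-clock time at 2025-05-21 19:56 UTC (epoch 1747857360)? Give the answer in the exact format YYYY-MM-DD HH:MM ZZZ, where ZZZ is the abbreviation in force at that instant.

Query: 2025-05-21 19:56 UTC
Rule 3/5 (WZL, +12:00): 2025-04-11 18:31 UTC ≤ query < 2025-09-03 15:01 UTC
19·60 + 56 + 720 = 1916 min
1916 = 1·1440 + 476; 476 = 7·60 + 56 → 07:56, 2025-05-21 + 1 day = 2025-05-22
→ 2025-05-22 07:56 WZL

2025-05-22 07:56 WZL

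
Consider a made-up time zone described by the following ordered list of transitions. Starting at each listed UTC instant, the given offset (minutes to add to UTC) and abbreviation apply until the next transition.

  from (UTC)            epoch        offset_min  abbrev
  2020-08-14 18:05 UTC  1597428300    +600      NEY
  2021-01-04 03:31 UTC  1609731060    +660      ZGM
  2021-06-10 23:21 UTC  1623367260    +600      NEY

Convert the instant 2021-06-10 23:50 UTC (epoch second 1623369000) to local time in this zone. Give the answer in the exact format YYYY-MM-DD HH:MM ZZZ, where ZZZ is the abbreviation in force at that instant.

2021-06-11 09:50 NEY

Query: 2021-06-10 23:50 UTC
Rule 3/3 (NEY, +10:00): 2021-06-10 23:21 UTC ≤ query < +∞
23·60 + 50 + 600 = 2030 min
2030 = 1·1440 + 590; 590 = 9·60 + 50 → 09:50, 2021-06-10 + 1 day = 2021-06-11
→ 2021-06-11 09:50 NEY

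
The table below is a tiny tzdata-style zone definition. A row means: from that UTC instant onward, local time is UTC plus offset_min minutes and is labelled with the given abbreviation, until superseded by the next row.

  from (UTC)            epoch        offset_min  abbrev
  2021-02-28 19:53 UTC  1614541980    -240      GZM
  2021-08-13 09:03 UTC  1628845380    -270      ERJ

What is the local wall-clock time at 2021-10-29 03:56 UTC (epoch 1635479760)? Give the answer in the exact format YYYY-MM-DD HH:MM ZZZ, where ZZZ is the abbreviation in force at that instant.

Query: 2021-10-29 03:56 UTC
Rule 2/2 (ERJ, -04:30): 2021-08-13 09:03 UTC ≤ query < +∞
3·60 + 56 - 270 = -34 min
-34 = -1·1440 + 1406; 1406 = 23·60 + 26 → 23:26, 2021-10-29 - 1 day = 2021-10-28
→ 2021-10-28 23:26 ERJ

2021-10-28 23:26 ERJ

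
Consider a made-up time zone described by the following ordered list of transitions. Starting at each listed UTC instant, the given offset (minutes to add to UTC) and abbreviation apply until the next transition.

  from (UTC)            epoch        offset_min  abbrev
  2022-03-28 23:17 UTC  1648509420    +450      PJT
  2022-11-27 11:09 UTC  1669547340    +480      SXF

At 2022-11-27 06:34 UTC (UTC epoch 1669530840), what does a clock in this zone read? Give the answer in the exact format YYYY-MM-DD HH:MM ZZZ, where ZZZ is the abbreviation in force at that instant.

2022-11-27 14:04 PJT

Query: 2022-11-27 06:34 UTC
Rule 1/2 (PJT, +07:30): 2022-03-28 23:17 UTC ≤ query < 2022-11-27 11:09 UTC
6·60 + 34 + 450 = 844 min
844 = 0·1440 + 844; 844 = 14·60 + 4 → 14:04, same day
→ 2022-11-27 14:04 PJT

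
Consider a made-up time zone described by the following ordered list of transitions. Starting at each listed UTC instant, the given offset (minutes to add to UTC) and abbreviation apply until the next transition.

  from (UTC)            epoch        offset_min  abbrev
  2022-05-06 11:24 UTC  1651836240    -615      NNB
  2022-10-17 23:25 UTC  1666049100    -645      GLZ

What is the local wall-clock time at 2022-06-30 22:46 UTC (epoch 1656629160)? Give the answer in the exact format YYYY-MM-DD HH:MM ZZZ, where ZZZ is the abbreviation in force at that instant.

2022-06-30 12:31 NNB

Query: 2022-06-30 22:46 UTC
Rule 1/2 (NNB, -10:15): 2022-05-06 11:24 UTC ≤ query < 2022-10-17 23:25 UTC
22·60 + 46 - 615 = 751 min
751 = 0·1440 + 751; 751 = 12·60 + 31 → 12:31, same day
→ 2022-06-30 12:31 NNB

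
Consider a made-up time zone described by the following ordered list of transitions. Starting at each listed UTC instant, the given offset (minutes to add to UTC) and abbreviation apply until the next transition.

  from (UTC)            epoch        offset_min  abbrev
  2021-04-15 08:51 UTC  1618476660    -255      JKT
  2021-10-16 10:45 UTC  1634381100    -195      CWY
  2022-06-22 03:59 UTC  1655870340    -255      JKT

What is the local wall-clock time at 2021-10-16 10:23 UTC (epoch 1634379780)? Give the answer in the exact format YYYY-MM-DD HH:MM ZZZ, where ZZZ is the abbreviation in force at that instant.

Query: 2021-10-16 10:23 UTC
Rule 1/3 (JKT, -04:15): 2021-04-15 08:51 UTC ≤ query < 2021-10-16 10:45 UTC
10·60 + 23 - 255 = 368 min
368 = 0·1440 + 368; 368 = 6·60 + 8 → 06:08, same day
→ 2021-10-16 06:08 JKT

2021-10-16 06:08 JKT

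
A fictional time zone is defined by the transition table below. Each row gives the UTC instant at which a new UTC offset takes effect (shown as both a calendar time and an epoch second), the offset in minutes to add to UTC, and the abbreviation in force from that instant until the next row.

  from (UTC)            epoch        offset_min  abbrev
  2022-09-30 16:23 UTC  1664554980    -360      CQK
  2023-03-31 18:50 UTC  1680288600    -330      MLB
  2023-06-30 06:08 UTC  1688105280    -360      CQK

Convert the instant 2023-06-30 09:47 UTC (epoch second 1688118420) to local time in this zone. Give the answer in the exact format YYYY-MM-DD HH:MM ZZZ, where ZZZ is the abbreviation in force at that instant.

2023-06-30 03:47 CQK

Query: 2023-06-30 09:47 UTC
Rule 3/3 (CQK, -06:00): 2023-06-30 06:08 UTC ≤ query < +∞
9·60 + 47 - 360 = 227 min
227 = 0·1440 + 227; 227 = 3·60 + 47 → 03:47, same day
→ 2023-06-30 03:47 CQK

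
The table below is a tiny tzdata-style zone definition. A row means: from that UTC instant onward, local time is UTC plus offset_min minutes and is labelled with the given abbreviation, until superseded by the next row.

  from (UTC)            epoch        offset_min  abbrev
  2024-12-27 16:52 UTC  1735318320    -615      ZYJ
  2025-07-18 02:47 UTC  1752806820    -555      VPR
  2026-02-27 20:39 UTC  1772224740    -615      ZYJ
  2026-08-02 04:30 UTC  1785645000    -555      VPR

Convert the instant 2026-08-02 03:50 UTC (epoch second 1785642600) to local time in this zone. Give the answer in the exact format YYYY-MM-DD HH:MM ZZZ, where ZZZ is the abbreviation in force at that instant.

Query: 2026-08-02 03:50 UTC
Rule 3/4 (ZYJ, -10:15): 2026-02-27 20:39 UTC ≤ query < 2026-08-02 04:30 UTC
3·60 + 50 - 615 = -385 min
-385 = -1·1440 + 1055; 1055 = 17·60 + 35 → 17:35, 2026-08-02 - 1 day = 2026-08-01
→ 2026-08-01 17:35 ZYJ

2026-08-01 17:35 ZYJ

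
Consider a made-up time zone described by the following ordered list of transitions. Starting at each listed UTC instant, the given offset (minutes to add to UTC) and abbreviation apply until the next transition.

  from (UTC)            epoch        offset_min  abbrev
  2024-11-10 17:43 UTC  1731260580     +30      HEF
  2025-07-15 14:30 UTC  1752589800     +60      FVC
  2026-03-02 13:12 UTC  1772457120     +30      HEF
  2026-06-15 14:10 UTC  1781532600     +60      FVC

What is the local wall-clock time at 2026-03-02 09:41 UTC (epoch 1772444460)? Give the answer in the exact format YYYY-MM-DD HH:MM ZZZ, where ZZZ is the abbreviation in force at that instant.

2026-03-02 10:41 FVC

Query: 2026-03-02 09:41 UTC
Rule 2/4 (FVC, +01:00): 2025-07-15 14:30 UTC ≤ query < 2026-03-02 13:12 UTC
9·60 + 41 + 60 = 641 min
641 = 0·1440 + 641; 641 = 10·60 + 41 → 10:41, same day
→ 2026-03-02 10:41 FVC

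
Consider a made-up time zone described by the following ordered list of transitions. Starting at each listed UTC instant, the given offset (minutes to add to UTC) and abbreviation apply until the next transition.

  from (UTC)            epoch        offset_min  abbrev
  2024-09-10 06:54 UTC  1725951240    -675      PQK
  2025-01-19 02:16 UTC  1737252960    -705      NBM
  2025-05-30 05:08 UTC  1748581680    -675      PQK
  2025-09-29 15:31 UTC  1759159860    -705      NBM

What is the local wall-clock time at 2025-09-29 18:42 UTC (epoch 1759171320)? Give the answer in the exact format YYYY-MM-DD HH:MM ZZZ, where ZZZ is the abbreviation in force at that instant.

Query: 2025-09-29 18:42 UTC
Rule 4/4 (NBM, -11:45): 2025-09-29 15:31 UTC ≤ query < +∞
18·60 + 42 - 705 = 417 min
417 = 0·1440 + 417; 417 = 6·60 + 57 → 06:57, same day
→ 2025-09-29 06:57 NBM

2025-09-29 06:57 NBM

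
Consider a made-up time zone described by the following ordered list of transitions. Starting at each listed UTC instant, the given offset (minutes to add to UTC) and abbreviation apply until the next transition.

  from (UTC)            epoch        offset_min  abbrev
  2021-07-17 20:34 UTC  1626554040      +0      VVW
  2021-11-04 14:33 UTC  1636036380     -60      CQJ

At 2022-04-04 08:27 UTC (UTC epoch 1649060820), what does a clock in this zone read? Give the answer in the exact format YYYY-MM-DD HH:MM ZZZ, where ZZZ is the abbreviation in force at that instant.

2022-04-04 07:27 CQJ

Query: 2022-04-04 08:27 UTC
Rule 2/2 (CQJ, -01:00): 2021-11-04 14:33 UTC ≤ query < +∞
8·60 + 27 - 60 = 447 min
447 = 0·1440 + 447; 447 = 7·60 + 27 → 07:27, same day
→ 2022-04-04 07:27 CQJ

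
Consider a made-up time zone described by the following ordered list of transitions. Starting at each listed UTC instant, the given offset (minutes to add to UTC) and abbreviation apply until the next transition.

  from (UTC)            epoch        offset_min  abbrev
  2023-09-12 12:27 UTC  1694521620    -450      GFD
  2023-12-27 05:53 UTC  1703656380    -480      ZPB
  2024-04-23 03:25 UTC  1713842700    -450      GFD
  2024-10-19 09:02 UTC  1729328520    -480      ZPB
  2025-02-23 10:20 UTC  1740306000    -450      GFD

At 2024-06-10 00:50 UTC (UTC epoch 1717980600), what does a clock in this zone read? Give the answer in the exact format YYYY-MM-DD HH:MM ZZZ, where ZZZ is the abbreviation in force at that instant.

Query: 2024-06-10 00:50 UTC
Rule 3/5 (GFD, -07:30): 2024-04-23 03:25 UTC ≤ query < 2024-10-19 09:02 UTC
0·60 + 50 - 450 = -400 min
-400 = -1·1440 + 1040; 1040 = 17·60 + 20 → 17:20, 2024-06-10 - 1 day = 2024-06-09
→ 2024-06-09 17:20 GFD

2024-06-09 17:20 GFD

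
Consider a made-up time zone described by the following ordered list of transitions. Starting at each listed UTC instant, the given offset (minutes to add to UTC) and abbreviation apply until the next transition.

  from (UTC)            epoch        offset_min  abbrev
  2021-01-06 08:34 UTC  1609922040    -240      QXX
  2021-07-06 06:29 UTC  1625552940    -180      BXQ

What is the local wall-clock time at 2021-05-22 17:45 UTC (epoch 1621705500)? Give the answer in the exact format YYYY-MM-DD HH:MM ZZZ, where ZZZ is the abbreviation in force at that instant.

2021-05-22 13:45 QXX

Query: 2021-05-22 17:45 UTC
Rule 1/2 (QXX, -04:00): 2021-01-06 08:34 UTC ≤ query < 2021-07-06 06:29 UTC
17·60 + 45 - 240 = 825 min
825 = 0·1440 + 825; 825 = 13·60 + 45 → 13:45, same day
→ 2021-05-22 13:45 QXX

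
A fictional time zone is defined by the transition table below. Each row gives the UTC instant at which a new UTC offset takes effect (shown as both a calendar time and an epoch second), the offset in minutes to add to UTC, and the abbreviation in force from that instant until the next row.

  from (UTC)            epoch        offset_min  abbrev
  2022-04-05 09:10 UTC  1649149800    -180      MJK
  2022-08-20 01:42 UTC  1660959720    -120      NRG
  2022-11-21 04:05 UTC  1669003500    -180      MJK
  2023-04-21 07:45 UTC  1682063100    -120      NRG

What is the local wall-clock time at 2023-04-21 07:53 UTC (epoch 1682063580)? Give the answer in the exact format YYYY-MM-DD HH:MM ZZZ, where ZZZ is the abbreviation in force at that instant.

Query: 2023-04-21 07:53 UTC
Rule 4/4 (NRG, -02:00): 2023-04-21 07:45 UTC ≤ query < +∞
7·60 + 53 - 120 = 353 min
353 = 0·1440 + 353; 353 = 5·60 + 53 → 05:53, same day
→ 2023-04-21 05:53 NRG

2023-04-21 05:53 NRG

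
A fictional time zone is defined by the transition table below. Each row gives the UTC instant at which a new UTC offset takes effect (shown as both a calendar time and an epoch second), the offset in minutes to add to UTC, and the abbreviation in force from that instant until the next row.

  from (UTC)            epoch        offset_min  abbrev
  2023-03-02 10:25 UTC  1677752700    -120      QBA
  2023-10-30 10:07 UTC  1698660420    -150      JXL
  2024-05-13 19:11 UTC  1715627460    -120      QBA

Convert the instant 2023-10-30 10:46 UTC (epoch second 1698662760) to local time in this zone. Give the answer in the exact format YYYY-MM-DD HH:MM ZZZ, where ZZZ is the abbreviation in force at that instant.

Query: 2023-10-30 10:46 UTC
Rule 2/3 (JXL, -02:30): 2023-10-30 10:07 UTC ≤ query < 2024-05-13 19:11 UTC
10·60 + 46 - 150 = 496 min
496 = 0·1440 + 496; 496 = 8·60 + 16 → 08:16, same day
→ 2023-10-30 08:16 JXL

2023-10-30 08:16 JXL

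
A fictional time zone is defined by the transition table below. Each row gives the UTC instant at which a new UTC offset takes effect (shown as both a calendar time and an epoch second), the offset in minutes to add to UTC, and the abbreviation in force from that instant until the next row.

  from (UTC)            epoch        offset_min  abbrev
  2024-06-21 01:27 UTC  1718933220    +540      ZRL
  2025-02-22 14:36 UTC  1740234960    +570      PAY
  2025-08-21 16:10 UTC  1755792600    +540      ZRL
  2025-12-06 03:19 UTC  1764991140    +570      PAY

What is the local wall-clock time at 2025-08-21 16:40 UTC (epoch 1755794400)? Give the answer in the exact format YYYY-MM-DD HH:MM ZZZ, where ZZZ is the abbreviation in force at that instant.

Query: 2025-08-21 16:40 UTC
Rule 3/4 (ZRL, +09:00): 2025-08-21 16:10 UTC ≤ query < 2025-12-06 03:19 UTC
16·60 + 40 + 540 = 1540 min
1540 = 1·1440 + 100; 100 = 1·60 + 40 → 01:40, 2025-08-21 + 1 day = 2025-08-22
→ 2025-08-22 01:40 ZRL

2025-08-22 01:40 ZRL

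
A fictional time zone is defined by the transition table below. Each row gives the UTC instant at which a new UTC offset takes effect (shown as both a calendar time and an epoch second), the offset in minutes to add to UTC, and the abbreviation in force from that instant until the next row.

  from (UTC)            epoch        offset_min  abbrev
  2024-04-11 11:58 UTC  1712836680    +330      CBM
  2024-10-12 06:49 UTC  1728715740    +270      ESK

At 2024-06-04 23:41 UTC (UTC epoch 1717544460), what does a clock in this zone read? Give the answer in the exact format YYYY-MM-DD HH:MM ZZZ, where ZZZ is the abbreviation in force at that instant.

Query: 2024-06-04 23:41 UTC
Rule 1/2 (CBM, +05:30): 2024-04-11 11:58 UTC ≤ query < 2024-10-12 06:49 UTC
23·60 + 41 + 330 = 1751 min
1751 = 1·1440 + 311; 311 = 5·60 + 11 → 05:11, 2024-06-04 + 1 day = 2024-06-05
→ 2024-06-05 05:11 CBM

2024-06-05 05:11 CBM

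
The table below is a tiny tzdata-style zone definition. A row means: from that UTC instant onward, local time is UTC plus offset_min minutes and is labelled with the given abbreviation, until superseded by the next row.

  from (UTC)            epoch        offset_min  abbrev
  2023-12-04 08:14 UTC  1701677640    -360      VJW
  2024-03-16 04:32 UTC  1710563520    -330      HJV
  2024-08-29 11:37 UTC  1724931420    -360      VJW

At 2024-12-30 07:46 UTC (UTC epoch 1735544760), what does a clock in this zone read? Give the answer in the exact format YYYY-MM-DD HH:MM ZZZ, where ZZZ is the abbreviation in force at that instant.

Query: 2024-12-30 07:46 UTC
Rule 3/3 (VJW, -06:00): 2024-08-29 11:37 UTC ≤ query < +∞
7·60 + 46 - 360 = 106 min
106 = 0·1440 + 106; 106 = 1·60 + 46 → 01:46, same day
→ 2024-12-30 01:46 VJW

2024-12-30 01:46 VJW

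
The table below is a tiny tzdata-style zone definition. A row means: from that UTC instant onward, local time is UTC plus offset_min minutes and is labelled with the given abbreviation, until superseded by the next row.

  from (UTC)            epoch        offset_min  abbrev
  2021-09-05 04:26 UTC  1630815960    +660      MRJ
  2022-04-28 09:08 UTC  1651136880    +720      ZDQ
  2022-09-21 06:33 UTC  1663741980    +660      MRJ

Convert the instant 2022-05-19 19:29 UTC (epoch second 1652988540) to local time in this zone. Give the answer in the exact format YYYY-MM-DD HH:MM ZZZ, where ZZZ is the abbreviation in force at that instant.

Query: 2022-05-19 19:29 UTC
Rule 2/3 (ZDQ, +12:00): 2022-04-28 09:08 UTC ≤ query < 2022-09-21 06:33 UTC
19·60 + 29 + 720 = 1889 min
1889 = 1·1440 + 449; 449 = 7·60 + 29 → 07:29, 2022-05-19 + 1 day = 2022-05-20
→ 2022-05-20 07:29 ZDQ

2022-05-20 07:29 ZDQ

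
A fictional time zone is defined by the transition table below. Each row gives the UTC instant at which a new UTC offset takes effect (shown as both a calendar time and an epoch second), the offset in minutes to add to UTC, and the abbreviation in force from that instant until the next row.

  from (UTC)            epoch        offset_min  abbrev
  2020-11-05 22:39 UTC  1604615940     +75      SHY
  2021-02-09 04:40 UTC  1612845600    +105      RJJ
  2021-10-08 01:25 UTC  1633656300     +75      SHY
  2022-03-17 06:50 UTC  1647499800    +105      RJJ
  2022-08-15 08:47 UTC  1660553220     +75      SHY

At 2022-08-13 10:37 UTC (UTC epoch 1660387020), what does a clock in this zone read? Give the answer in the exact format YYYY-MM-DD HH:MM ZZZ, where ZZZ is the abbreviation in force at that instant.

2022-08-13 12:22 RJJ

Query: 2022-08-13 10:37 UTC
Rule 4/5 (RJJ, +01:45): 2022-03-17 06:50 UTC ≤ query < 2022-08-15 08:47 UTC
10·60 + 37 + 105 = 742 min
742 = 0·1440 + 742; 742 = 12·60 + 22 → 12:22, same day
→ 2022-08-13 12:22 RJJ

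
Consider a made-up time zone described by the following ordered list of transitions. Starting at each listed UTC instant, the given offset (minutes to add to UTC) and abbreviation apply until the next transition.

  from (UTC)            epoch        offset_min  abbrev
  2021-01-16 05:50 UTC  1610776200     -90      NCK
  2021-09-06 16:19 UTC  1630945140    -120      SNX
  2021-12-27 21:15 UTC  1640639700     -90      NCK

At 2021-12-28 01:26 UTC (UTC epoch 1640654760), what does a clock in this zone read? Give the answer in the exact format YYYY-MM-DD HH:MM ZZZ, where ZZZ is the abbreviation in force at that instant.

Query: 2021-12-28 01:26 UTC
Rule 3/3 (NCK, -01:30): 2021-12-27 21:15 UTC ≤ query < +∞
1·60 + 26 - 90 = -4 min
-4 = -1·1440 + 1436; 1436 = 23·60 + 56 → 23:56, 2021-12-28 - 1 day = 2021-12-27
→ 2021-12-27 23:56 NCK

2021-12-27 23:56 NCK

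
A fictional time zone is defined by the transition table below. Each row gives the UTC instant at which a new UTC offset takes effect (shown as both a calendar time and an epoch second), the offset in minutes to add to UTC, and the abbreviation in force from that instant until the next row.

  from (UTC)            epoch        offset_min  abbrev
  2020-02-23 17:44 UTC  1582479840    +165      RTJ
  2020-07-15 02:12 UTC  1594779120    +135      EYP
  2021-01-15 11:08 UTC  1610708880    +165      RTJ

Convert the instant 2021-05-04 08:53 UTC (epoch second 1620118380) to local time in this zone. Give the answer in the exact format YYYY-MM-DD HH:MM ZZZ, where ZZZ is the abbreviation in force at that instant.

2021-05-04 11:38 RTJ

Query: 2021-05-04 08:53 UTC
Rule 3/3 (RTJ, +02:45): 2021-01-15 11:08 UTC ≤ query < +∞
8·60 + 53 + 165 = 698 min
698 = 0·1440 + 698; 698 = 11·60 + 38 → 11:38, same day
→ 2021-05-04 11:38 RTJ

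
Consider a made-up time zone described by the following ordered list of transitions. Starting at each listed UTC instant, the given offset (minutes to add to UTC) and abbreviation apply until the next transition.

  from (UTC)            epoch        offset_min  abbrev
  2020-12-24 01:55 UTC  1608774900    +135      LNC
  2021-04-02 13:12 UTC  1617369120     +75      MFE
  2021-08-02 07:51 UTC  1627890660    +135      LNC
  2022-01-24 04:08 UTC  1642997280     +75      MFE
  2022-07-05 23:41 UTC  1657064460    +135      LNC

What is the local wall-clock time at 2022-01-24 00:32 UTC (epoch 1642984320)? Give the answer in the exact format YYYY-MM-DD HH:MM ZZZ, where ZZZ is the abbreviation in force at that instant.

2022-01-24 02:47 LNC

Query: 2022-01-24 00:32 UTC
Rule 3/5 (LNC, +02:15): 2021-08-02 07:51 UTC ≤ query < 2022-01-24 04:08 UTC
0·60 + 32 + 135 = 167 min
167 = 0·1440 + 167; 167 = 2·60 + 47 → 02:47, same day
→ 2022-01-24 02:47 LNC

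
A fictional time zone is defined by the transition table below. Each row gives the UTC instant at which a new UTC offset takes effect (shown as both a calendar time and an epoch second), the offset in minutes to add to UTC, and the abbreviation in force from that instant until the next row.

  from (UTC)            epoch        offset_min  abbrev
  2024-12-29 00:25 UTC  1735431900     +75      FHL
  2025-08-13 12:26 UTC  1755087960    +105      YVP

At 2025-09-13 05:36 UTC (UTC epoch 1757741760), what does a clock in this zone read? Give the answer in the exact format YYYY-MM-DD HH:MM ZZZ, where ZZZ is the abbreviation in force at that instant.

Query: 2025-09-13 05:36 UTC
Rule 2/2 (YVP, +01:45): 2025-08-13 12:26 UTC ≤ query < +∞
5·60 + 36 + 105 = 441 min
441 = 0·1440 + 441; 441 = 7·60 + 21 → 07:21, same day
→ 2025-09-13 07:21 YVP

2025-09-13 07:21 YVP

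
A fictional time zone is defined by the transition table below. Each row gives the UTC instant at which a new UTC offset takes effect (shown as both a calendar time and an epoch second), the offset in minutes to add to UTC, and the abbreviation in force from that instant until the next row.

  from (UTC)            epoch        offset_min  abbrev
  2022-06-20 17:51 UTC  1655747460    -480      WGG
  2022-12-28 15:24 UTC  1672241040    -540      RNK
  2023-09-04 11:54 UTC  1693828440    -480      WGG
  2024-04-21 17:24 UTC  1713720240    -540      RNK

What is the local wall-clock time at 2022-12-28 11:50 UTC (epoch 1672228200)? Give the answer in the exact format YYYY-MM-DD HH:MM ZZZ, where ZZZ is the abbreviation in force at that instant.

2022-12-28 03:50 WGG

Query: 2022-12-28 11:50 UTC
Rule 1/4 (WGG, -08:00): 2022-06-20 17:51 UTC ≤ query < 2022-12-28 15:24 UTC
11·60 + 50 - 480 = 230 min
230 = 0·1440 + 230; 230 = 3·60 + 50 → 03:50, same day
→ 2022-12-28 03:50 WGG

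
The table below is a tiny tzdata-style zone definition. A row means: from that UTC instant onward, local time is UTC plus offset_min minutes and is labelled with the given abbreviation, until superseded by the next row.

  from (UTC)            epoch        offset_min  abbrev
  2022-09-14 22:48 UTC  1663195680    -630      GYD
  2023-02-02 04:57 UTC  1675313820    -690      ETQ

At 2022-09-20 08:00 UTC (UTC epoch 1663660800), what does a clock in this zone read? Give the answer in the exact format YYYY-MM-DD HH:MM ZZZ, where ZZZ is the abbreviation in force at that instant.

2022-09-19 21:30 GYD

Query: 2022-09-20 08:00 UTC
Rule 1/2 (GYD, -10:30): 2022-09-14 22:48 UTC ≤ query < 2023-02-02 04:57 UTC
8·60 + 0 - 630 = -150 min
-150 = -1·1440 + 1290; 1290 = 21·60 + 30 → 21:30, 2022-09-20 - 1 day = 2022-09-19
→ 2022-09-19 21:30 GYD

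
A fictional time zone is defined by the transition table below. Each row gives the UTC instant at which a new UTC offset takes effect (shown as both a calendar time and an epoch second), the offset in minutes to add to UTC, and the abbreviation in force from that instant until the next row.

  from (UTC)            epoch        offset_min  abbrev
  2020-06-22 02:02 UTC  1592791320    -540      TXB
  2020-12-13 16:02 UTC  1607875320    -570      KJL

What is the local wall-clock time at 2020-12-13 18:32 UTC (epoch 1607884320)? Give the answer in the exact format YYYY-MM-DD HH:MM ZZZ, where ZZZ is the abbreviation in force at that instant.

2020-12-13 09:02 KJL

Query: 2020-12-13 18:32 UTC
Rule 2/2 (KJL, -09:30): 2020-12-13 16:02 UTC ≤ query < +∞
18·60 + 32 - 570 = 542 min
542 = 0·1440 + 542; 542 = 9·60 + 2 → 09:02, same day
→ 2020-12-13 09:02 KJL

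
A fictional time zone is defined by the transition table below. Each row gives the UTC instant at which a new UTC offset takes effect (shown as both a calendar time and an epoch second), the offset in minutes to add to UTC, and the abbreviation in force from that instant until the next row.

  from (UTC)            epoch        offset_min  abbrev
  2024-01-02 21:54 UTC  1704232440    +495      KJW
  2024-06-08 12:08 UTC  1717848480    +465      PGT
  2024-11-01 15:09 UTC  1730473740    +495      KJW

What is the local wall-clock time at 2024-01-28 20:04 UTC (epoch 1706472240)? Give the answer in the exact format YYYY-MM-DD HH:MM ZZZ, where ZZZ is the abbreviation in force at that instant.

2024-01-29 04:19 KJW

Query: 2024-01-28 20:04 UTC
Rule 1/3 (KJW, +08:15): 2024-01-02 21:54 UTC ≤ query < 2024-06-08 12:08 UTC
20·60 + 4 + 495 = 1699 min
1699 = 1·1440 + 259; 259 = 4·60 + 19 → 04:19, 2024-01-28 + 1 day = 2024-01-29
→ 2024-01-29 04:19 KJW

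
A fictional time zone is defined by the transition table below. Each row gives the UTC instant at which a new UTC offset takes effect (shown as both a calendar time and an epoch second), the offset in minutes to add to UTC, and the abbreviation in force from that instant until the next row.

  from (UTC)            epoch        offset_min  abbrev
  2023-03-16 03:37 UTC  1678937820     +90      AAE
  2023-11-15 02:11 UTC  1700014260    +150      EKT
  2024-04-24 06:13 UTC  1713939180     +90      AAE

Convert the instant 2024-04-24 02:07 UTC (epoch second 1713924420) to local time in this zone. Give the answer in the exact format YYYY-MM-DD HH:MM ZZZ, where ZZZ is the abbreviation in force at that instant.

2024-04-24 04:37 EKT

Query: 2024-04-24 02:07 UTC
Rule 2/3 (EKT, +02:30): 2023-11-15 02:11 UTC ≤ query < 2024-04-24 06:13 UTC
2·60 + 7 + 150 = 277 min
277 = 0·1440 + 277; 277 = 4·60 + 37 → 04:37, same day
→ 2024-04-24 04:37 EKT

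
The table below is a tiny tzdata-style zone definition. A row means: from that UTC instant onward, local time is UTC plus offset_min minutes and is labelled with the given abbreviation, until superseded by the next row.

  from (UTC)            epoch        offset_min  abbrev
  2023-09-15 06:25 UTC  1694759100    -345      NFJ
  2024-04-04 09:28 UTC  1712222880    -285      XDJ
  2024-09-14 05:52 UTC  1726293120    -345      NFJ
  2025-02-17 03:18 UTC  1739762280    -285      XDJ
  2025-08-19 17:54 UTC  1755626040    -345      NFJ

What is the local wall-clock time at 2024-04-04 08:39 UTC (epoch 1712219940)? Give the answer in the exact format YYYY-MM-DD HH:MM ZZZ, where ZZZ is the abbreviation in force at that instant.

Query: 2024-04-04 08:39 UTC
Rule 1/5 (NFJ, -05:45): 2023-09-15 06:25 UTC ≤ query < 2024-04-04 09:28 UTC
8·60 + 39 - 345 = 174 min
174 = 0·1440 + 174; 174 = 2·60 + 54 → 02:54, same day
→ 2024-04-04 02:54 NFJ

2024-04-04 02:54 NFJ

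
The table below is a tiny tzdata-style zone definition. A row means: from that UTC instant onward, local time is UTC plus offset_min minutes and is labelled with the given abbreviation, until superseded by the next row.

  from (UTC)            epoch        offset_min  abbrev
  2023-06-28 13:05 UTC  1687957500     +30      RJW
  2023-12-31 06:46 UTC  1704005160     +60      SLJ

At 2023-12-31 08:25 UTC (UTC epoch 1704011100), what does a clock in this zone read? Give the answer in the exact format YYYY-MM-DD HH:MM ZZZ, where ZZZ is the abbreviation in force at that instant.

Query: 2023-12-31 08:25 UTC
Rule 2/2 (SLJ, +01:00): 2023-12-31 06:46 UTC ≤ query < +∞
8·60 + 25 + 60 = 565 min
565 = 0·1440 + 565; 565 = 9·60 + 25 → 09:25, same day
→ 2023-12-31 09:25 SLJ

2023-12-31 09:25 SLJ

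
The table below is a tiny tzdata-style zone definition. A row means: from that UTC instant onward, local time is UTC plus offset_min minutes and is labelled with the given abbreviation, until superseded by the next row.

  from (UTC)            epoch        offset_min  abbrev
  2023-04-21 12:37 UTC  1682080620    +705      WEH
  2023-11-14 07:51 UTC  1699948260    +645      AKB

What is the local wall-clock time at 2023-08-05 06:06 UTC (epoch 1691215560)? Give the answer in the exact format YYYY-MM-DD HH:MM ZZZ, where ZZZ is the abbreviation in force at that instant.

Query: 2023-08-05 06:06 UTC
Rule 1/2 (WEH, +11:45): 2023-04-21 12:37 UTC ≤ query < 2023-11-14 07:51 UTC
6·60 + 6 + 705 = 1071 min
1071 = 0·1440 + 1071; 1071 = 17·60 + 51 → 17:51, same day
→ 2023-08-05 17:51 WEH

2023-08-05 17:51 WEH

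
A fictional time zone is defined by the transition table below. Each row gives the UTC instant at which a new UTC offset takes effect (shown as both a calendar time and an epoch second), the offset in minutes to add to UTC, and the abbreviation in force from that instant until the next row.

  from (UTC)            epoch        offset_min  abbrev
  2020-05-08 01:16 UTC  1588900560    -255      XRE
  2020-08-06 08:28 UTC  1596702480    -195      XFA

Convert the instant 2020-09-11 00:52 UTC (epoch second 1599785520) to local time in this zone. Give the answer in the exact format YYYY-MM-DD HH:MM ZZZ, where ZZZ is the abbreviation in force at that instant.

2020-09-10 21:37 XFA

Query: 2020-09-11 00:52 UTC
Rule 2/2 (XFA, -03:15): 2020-08-06 08:28 UTC ≤ query < +∞
0·60 + 52 - 195 = -143 min
-143 = -1·1440 + 1297; 1297 = 21·60 + 37 → 21:37, 2020-09-11 - 1 day = 2020-09-10
→ 2020-09-10 21:37 XFA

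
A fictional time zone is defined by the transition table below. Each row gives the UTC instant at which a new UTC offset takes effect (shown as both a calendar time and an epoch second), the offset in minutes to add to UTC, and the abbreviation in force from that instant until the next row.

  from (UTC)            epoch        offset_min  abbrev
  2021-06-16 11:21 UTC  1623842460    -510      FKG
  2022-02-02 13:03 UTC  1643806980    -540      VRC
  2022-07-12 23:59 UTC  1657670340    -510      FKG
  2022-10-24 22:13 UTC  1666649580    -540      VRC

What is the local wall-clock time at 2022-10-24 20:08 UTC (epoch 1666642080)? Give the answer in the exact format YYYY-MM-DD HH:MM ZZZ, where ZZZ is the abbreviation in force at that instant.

Query: 2022-10-24 20:08 UTC
Rule 3/4 (FKG, -08:30): 2022-07-12 23:59 UTC ≤ query < 2022-10-24 22:13 UTC
20·60 + 8 - 510 = 698 min
698 = 0·1440 + 698; 698 = 11·60 + 38 → 11:38, same day
→ 2022-10-24 11:38 FKG

2022-10-24 11:38 FKG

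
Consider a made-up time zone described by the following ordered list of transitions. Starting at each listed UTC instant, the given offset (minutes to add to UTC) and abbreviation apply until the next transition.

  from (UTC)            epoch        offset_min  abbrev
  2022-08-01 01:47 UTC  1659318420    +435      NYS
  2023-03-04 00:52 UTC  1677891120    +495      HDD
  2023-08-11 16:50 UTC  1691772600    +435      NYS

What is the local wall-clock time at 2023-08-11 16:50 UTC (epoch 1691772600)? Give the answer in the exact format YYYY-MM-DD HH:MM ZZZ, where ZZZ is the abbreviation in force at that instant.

Query: 2023-08-11 16:50 UTC
Rule 3/3 (NYS, +07:15): 2023-08-11 16:50 UTC ≤ query < +∞
16·60 + 50 + 435 = 1445 min
1445 = 1·1440 + 5; 5 = 0·60 + 5 → 00:05, 2023-08-11 + 1 day = 2023-08-12
→ 2023-08-12 00:05 NYS

2023-08-12 00:05 NYS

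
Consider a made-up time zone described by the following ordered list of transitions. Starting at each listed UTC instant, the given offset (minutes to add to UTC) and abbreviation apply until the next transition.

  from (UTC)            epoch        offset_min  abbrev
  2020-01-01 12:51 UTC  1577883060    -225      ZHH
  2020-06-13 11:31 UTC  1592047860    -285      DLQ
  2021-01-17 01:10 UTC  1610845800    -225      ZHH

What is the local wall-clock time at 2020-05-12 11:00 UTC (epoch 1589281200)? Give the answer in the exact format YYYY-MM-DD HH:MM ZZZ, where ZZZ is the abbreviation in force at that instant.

Query: 2020-05-12 11:00 UTC
Rule 1/3 (ZHH, -03:45): 2020-01-01 12:51 UTC ≤ query < 2020-06-13 11:31 UTC
11·60 + 0 - 225 = 435 min
435 = 0·1440 + 435; 435 = 7·60 + 15 → 07:15, same day
→ 2020-05-12 07:15 ZHH

2020-05-12 07:15 ZHH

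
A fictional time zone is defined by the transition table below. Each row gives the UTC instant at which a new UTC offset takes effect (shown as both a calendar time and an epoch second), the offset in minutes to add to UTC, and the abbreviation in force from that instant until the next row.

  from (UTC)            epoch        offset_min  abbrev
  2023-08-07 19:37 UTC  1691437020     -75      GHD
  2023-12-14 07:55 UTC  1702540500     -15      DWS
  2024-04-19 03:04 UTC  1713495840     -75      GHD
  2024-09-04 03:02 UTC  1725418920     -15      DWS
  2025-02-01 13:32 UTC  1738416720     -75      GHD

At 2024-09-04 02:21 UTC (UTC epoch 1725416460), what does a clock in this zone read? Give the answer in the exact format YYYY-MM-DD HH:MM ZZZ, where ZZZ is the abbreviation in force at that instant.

2024-09-04 01:06 GHD

Query: 2024-09-04 02:21 UTC
Rule 3/5 (GHD, -01:15): 2024-04-19 03:04 UTC ≤ query < 2024-09-04 03:02 UTC
2·60 + 21 - 75 = 66 min
66 = 0·1440 + 66; 66 = 1·60 + 6 → 01:06, same day
→ 2024-09-04 01:06 GHD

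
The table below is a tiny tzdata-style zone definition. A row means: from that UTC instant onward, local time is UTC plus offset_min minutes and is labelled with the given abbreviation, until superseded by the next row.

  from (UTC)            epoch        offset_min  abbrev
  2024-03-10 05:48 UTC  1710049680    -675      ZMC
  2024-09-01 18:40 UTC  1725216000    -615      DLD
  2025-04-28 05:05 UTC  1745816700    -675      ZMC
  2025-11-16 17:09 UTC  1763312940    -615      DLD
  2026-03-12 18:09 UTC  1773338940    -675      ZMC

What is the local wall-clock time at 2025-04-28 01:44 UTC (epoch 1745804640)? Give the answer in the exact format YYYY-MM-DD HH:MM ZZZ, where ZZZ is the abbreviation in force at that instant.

2025-04-27 15:29 DLD

Query: 2025-04-28 01:44 UTC
Rule 2/5 (DLD, -10:15): 2024-09-01 18:40 UTC ≤ query < 2025-04-28 05:05 UTC
1·60 + 44 - 615 = -511 min
-511 = -1·1440 + 929; 929 = 15·60 + 29 → 15:29, 2025-04-28 - 1 day = 2025-04-27
→ 2025-04-27 15:29 DLD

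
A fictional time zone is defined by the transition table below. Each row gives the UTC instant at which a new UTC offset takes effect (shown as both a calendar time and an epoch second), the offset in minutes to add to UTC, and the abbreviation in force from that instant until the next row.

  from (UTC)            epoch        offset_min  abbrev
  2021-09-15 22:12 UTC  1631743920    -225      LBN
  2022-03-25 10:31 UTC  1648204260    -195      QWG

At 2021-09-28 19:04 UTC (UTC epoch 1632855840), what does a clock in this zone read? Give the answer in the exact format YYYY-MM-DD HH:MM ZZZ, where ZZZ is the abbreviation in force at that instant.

Query: 2021-09-28 19:04 UTC
Rule 1/2 (LBN, -03:45): 2021-09-15 22:12 UTC ≤ query < 2022-03-25 10:31 UTC
19·60 + 4 - 225 = 919 min
919 = 0·1440 + 919; 919 = 15·60 + 19 → 15:19, same day
→ 2021-09-28 15:19 LBN

2021-09-28 15:19 LBN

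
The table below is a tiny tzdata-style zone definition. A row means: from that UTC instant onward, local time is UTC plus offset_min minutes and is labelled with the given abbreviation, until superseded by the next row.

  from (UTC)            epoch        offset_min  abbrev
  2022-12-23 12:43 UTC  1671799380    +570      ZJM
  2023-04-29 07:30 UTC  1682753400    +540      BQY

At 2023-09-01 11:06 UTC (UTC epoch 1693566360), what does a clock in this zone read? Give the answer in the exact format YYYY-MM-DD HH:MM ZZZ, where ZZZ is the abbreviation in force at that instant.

Query: 2023-09-01 11:06 UTC
Rule 2/2 (BQY, +09:00): 2023-04-29 07:30 UTC ≤ query < +∞
11·60 + 6 + 540 = 1206 min
1206 = 0·1440 + 1206; 1206 = 20·60 + 6 → 20:06, same day
→ 2023-09-01 20:06 BQY

2023-09-01 20:06 BQY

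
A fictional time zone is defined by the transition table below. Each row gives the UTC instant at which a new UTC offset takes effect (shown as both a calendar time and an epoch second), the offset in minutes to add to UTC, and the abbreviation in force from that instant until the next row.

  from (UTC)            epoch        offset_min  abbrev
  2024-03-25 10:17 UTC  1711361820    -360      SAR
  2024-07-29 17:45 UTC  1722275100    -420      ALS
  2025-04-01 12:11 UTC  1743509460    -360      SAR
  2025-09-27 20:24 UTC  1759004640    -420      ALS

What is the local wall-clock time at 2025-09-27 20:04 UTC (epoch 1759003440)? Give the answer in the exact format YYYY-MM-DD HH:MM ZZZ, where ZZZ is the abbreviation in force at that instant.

2025-09-27 14:04 SAR

Query: 2025-09-27 20:04 UTC
Rule 3/4 (SAR, -06:00): 2025-04-01 12:11 UTC ≤ query < 2025-09-27 20:24 UTC
20·60 + 4 - 360 = 844 min
844 = 0·1440 + 844; 844 = 14·60 + 4 → 14:04, same day
→ 2025-09-27 14:04 SAR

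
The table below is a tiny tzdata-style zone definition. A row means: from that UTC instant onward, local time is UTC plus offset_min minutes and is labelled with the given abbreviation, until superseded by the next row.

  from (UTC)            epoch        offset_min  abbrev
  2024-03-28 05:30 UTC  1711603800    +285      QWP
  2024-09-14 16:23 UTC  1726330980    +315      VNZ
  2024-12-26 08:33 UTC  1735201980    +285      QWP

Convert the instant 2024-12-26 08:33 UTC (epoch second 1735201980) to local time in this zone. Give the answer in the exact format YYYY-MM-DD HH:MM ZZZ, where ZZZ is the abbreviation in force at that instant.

2024-12-26 13:18 QWP

Query: 2024-12-26 08:33 UTC
Rule 3/3 (QWP, +04:45): 2024-12-26 08:33 UTC ≤ query < +∞
8·60 + 33 + 285 = 798 min
798 = 0·1440 + 798; 798 = 13·60 + 18 → 13:18, same day
→ 2024-12-26 13:18 QWP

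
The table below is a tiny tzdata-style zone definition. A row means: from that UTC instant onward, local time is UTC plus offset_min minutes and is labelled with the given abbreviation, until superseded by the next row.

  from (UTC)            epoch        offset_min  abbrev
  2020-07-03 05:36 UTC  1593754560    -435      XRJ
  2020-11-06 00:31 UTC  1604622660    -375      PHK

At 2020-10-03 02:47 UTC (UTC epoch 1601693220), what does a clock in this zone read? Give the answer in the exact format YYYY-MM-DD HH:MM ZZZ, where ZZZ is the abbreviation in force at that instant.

Query: 2020-10-03 02:47 UTC
Rule 1/2 (XRJ, -07:15): 2020-07-03 05:36 UTC ≤ query < 2020-11-06 00:31 UTC
2·60 + 47 - 435 = -268 min
-268 = -1·1440 + 1172; 1172 = 19·60 + 32 → 19:32, 2020-10-03 - 1 day = 2020-10-02
→ 2020-10-02 19:32 XRJ

2020-10-02 19:32 XRJ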